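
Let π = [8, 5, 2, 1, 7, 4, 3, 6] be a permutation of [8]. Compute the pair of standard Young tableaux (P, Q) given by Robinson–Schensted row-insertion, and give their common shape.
P = [1, 3, 6] / [2, 4] / [5, 7] / [8];  Q = [1, 5, 8] / [2, 6] / [3, 7] / [4];  common shape = (3, 2, 2, 1)

Row-insert the values π_1, π_2, … into P one at a time, bumping the leftmost entry strictly greater than the inserted value down to the next row. The recording tableau Q records, in position (i, j), the step at which that cell was added to P.
  Insert 8 (step 1): P = [8];  Q = [1]
  Insert 5 (step 2): P = [5] / [8];  Q = [1] / [2]
  Insert 2 (step 3): P = [2] / [5] / [8];  Q = [1] / [2] / [3]
  Insert 1 (step 4): P = [1] / [2] / [5] / [8];  Q = [1] / [2] / [3] / [4]
  Insert 7 (step 5): P = [1, 7] / [2] / [5] / [8];  Q = [1, 5] / [2] / [3] / [4]
  Insert 4 (step 6): P = [1, 4] / [2, 7] / [5] / [8];  Q = [1, 5] / [2, 6] / [3] / [4]
  Insert 3 (step 7): P = [1, 3] / [2, 4] / [5, 7] / [8];  Q = [1, 5] / [2, 6] / [3, 7] / [4]
  Insert 6 (step 8): P = [1, 3, 6] / [2, 4] / [5, 7] / [8];  Q = [1, 5, 8] / [2, 6] / [3, 7] / [4]
Final shape: (3, 2, 2, 1).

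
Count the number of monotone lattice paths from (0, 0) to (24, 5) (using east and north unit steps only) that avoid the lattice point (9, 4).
Number of paths = 107315

Total paths from (0, 0) to (24, 5): C(29, 24) = 118755. Paths through (9, 4): (paths (0, 0) → (9, 4)) × (paths (9, 4) → (24, 5)) = C(13, 9) · C(16, 15) = 715 · 16 = 11440. Avoidance count = 118755 − 11440 = 107315.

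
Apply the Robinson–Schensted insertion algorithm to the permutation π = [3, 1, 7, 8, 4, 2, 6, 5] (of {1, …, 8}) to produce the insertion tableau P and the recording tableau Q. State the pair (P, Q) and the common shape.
P = [1, 2, 5] / [3, 4, 6] / [7, 8];  Q = [1, 3, 4] / [2, 5, 7] / [6, 8];  common shape = (3, 3, 2)

Row-insert the values π_1, π_2, … into P one at a time, bumping the leftmost entry strictly greater than the inserted value down to the next row. The recording tableau Q records, in position (i, j), the step at which that cell was added to P.
  Insert 3 (step 1): P = [3];  Q = [1]
  Insert 1 (step 2): P = [1] / [3];  Q = [1] / [2]
  Insert 7 (step 3): P = [1, 7] / [3];  Q = [1, 3] / [2]
  Insert 8 (step 4): P = [1, 7, 8] / [3];  Q = [1, 3, 4] / [2]
  Insert 4 (step 5): P = [1, 4, 8] / [3, 7];  Q = [1, 3, 4] / [2, 5]
  Insert 2 (step 6): P = [1, 2, 8] / [3, 4] / [7];  Q = [1, 3, 4] / [2, 5] / [6]
  Insert 6 (step 7): P = [1, 2, 6] / [3, 4, 8] / [7];  Q = [1, 3, 4] / [2, 5, 7] / [6]
  Insert 5 (step 8): P = [1, 2, 5] / [3, 4, 6] / [7, 8];  Q = [1, 3, 4] / [2, 5, 7] / [6, 8]
Final shape: (3, 3, 2).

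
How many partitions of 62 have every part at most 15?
p(62, parts ≤ 15) = 714504

Use the recurrence p(n, m) = p(n, m−1) + p(n−m, m): either the largest part is < m (count p(n, m−1)) or the largest part is exactly m (remove one copy of m, count p(n−m, m)). With p(0, ·) = 1 this gives p(62, parts ≤ 15) = 714504. (By conjugating Young diagrams, this also counts partitions of 62 into at most 15 parts.)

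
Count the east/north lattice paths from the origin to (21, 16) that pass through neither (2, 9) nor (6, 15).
Number of paths = 12838912246

Inclusion–exclusion. Total paths: C(37, 21) = 12875774670. Through P₁: C(11, 2)·C(26, 19) = 36179000. Through P₂: C(21, 6)·C(16, 15) = 868224. Since P₁ is strictly southwest of P₂, a monotone path through both must visit P₁ then P₂; paths through both = C(11, 2)·C(10, 4)·C(16, 15) = 184800. Avoid both = 12875774670 − 36179000 − 868224 + 184800 = 12838912246.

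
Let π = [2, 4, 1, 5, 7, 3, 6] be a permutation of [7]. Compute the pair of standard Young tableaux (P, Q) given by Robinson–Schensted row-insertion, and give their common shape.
P = [1, 3, 5, 6] / [2, 4, 7];  Q = [1, 2, 4, 5] / [3, 6, 7];  common shape = (4, 3)

Row-insert the values π_1, π_2, … into P one at a time, bumping the leftmost entry strictly greater than the inserted value down to the next row. The recording tableau Q records, in position (i, j), the step at which that cell was added to P.
  Insert 2 (step 1): P = [2];  Q = [1]
  Insert 4 (step 2): P = [2, 4];  Q = [1, 2]
  Insert 1 (step 3): P = [1, 4] / [2];  Q = [1, 2] / [3]
  Insert 5 (step 4): P = [1, 4, 5] / [2];  Q = [1, 2, 4] / [3]
  Insert 7 (step 5): P = [1, 4, 5, 7] / [2];  Q = [1, 2, 4, 5] / [3]
  Insert 3 (step 6): P = [1, 3, 5, 7] / [2, 4];  Q = [1, 2, 4, 5] / [3, 6]
  Insert 6 (step 7): P = [1, 3, 5, 6] / [2, 4, 7];  Q = [1, 2, 4, 5] / [3, 6, 7]
Final shape: (4, 3).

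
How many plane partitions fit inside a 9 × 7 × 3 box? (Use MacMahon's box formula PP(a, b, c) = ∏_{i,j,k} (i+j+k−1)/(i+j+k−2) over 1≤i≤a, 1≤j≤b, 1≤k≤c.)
PP(9, 7, 3) = 24584605760

Evaluate the triple product over i = 1..9, j = 1..7, k = 1..3. The factors are (2/1) · (3/2) · (4/3) · (3/2) · (4/3) · (5/4) · (4/3) · (5/4) · … (189 factors total). The numerators and denominators telescope so the product is an integer; carrying out the multiplication exactly gives PP(9, 7, 3) = 24584605760.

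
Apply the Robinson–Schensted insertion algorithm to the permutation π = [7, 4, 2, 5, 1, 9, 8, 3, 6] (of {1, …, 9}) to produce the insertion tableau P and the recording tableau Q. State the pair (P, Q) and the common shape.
P = [1, 3, 6] / [2, 5, 8] / [4, 9] / [7];  Q = [1, 4, 6] / [2, 7, 9] / [3, 8] / [5];  common shape = (3, 3, 2, 1)

Row-insert the values π_1, π_2, … into P one at a time, bumping the leftmost entry strictly greater than the inserted value down to the next row. The recording tableau Q records, in position (i, j), the step at which that cell was added to P.
  Insert 7 (step 1): P = [7];  Q = [1]
  Insert 4 (step 2): P = [4] / [7];  Q = [1] / [2]
  Insert 2 (step 3): P = [2] / [4] / [7];  Q = [1] / [2] / [3]
  Insert 5 (step 4): P = [2, 5] / [4] / [7];  Q = [1, 4] / [2] / [3]
  Insert 1 (step 5): P = [1, 5] / [2] / [4] / [7];  Q = [1, 4] / [2] / [3] / [5]
  Insert 9 (step 6): P = [1, 5, 9] / [2] / [4] / [7];  Q = [1, 4, 6] / [2] / [3] / [5]
  Insert 8 (step 7): P = [1, 5, 8] / [2, 9] / [4] / [7];  Q = [1, 4, 6] / [2, 7] / [3] / [5]
  Insert 3 (step 8): P = [1, 3, 8] / [2, 5] / [4, 9] / [7];  Q = [1, 4, 6] / [2, 7] / [3, 8] / [5]
  Insert 6 (step 9): P = [1, 3, 6] / [2, 5, 8] / [4, 9] / [7];  Q = [1, 4, 6] / [2, 7, 9] / [3, 8] / [5]
Final shape: (3, 3, 2, 1).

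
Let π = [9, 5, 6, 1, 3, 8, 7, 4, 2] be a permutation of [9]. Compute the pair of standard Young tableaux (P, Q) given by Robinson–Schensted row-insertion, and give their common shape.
P = [1, 2, 4] / [3, 6, 7] / [5] / [8] / [9];  Q = [1, 3, 6] / [2, 5, 7] / [4] / [8] / [9];  common shape = (3, 3, 1, 1, 1)

Row-insert the values π_1, π_2, … into P one at a time, bumping the leftmost entry strictly greater than the inserted value down to the next row. The recording tableau Q records, in position (i, j), the step at which that cell was added to P.
  Insert 9 (step 1): P = [9];  Q = [1]
  Insert 5 (step 2): P = [5] / [9];  Q = [1] / [2]
  Insert 6 (step 3): P = [5, 6] / [9];  Q = [1, 3] / [2]
  Insert 1 (step 4): P = [1, 6] / [5] / [9];  Q = [1, 3] / [2] / [4]
  Insert 3 (step 5): P = [1, 3] / [5, 6] / [9];  Q = [1, 3] / [2, 5] / [4]
  Insert 8 (step 6): P = [1, 3, 8] / [5, 6] / [9];  Q = [1, 3, 6] / [2, 5] / [4]
  Insert 7 (step 7): P = [1, 3, 7] / [5, 6, 8] / [9];  Q = [1, 3, 6] / [2, 5, 7] / [4]
  Insert 4 (step 8): P = [1, 3, 4] / [5, 6, 7] / [8] / [9];  Q = [1, 3, 6] / [2, 5, 7] / [4] / [8]
  Insert 2 (step 9): P = [1, 2, 4] / [3, 6, 7] / [5] / [8] / [9];  Q = [1, 3, 6] / [2, 5, 7] / [4] / [8] / [9]
Final shape: (3, 3, 1, 1, 1).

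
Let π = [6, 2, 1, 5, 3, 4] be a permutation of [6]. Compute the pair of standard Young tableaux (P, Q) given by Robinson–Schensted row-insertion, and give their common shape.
P = [1, 3, 4] / [2, 5] / [6];  Q = [1, 4, 6] / [2, 5] / [3];  common shape = (3, 2, 1)

Row-insert the values π_1, π_2, … into P one at a time, bumping the leftmost entry strictly greater than the inserted value down to the next row. The recording tableau Q records, in position (i, j), the step at which that cell was added to P.
  Insert 6 (step 1): P = [6];  Q = [1]
  Insert 2 (step 2): P = [2] / [6];  Q = [1] / [2]
  Insert 1 (step 3): P = [1] / [2] / [6];  Q = [1] / [2] / [3]
  Insert 5 (step 4): P = [1, 5] / [2] / [6];  Q = [1, 4] / [2] / [3]
  Insert 3 (step 5): P = [1, 3] / [2, 5] / [6];  Q = [1, 4] / [2, 5] / [3]
  Insert 4 (step 6): P = [1, 3, 4] / [2, 5] / [6];  Q = [1, 4, 6] / [2, 5] / [3]
Final shape: (3, 2, 1).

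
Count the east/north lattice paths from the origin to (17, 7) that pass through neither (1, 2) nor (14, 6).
Number of paths = 158577

Inclusion–exclusion. Total paths: C(24, 17) = 346104. Through P₁: C(3, 1)·C(21, 16) = 61047. Through P₂: C(20, 14)·C(4, 3) = 155040. Since P₁ is strictly southwest of P₂, a monotone path through both must visit P₁ then P₂; paths through both = C(3, 1)·C(17, 13)·C(4, 3) = 28560. Avoid both = 346104 − 61047 − 155040 + 28560 = 158577.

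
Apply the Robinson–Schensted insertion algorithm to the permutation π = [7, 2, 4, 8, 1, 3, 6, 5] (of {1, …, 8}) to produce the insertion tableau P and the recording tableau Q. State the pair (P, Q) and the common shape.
P = [1, 3, 5] / [2, 4, 6] / [7, 8];  Q = [1, 3, 4] / [2, 6, 7] / [5, 8];  common shape = (3, 3, 2)

Row-insert the values π_1, π_2, … into P one at a time, bumping the leftmost entry strictly greater than the inserted value down to the next row. The recording tableau Q records, in position (i, j), the step at which that cell was added to P.
  Insert 7 (step 1): P = [7];  Q = [1]
  Insert 2 (step 2): P = [2] / [7];  Q = [1] / [2]
  Insert 4 (step 3): P = [2, 4] / [7];  Q = [1, 3] / [2]
  Insert 8 (step 4): P = [2, 4, 8] / [7];  Q = [1, 3, 4] / [2]
  Insert 1 (step 5): P = [1, 4, 8] / [2] / [7];  Q = [1, 3, 4] / [2] / [5]
  Insert 3 (step 6): P = [1, 3, 8] / [2, 4] / [7];  Q = [1, 3, 4] / [2, 6] / [5]
  Insert 6 (step 7): P = [1, 3, 6] / [2, 4, 8] / [7];  Q = [1, 3, 4] / [2, 6, 7] / [5]
  Insert 5 (step 8): P = [1, 3, 5] / [2, 4, 6] / [7, 8];  Q = [1, 3, 4] / [2, 6, 7] / [5, 8]
Final shape: (3, 3, 2).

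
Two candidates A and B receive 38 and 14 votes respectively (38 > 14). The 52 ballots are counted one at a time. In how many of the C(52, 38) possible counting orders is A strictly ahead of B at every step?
Strict-lead orderings = 816446005200

Total orderings of the 52 votes with 38 for A: C(52, 38) = 1768966344600. By the Bertrand ballot formula (Cycle Lemma / reflection principle), the number of orderings in which A is strictly ahead of B throughout is (p − q)/(p + q) · C(p + q, p) = (38 − 14)/(38 + 14) · 1768966344600 = 816446005200.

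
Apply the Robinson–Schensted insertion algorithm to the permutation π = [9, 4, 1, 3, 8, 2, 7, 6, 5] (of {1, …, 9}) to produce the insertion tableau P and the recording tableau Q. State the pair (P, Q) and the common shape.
P = [1, 2, 5] / [3, 6] / [4, 7] / [8] / [9];  Q = [1, 4, 5] / [2, 7] / [3, 8] / [6] / [9];  common shape = (3, 2, 2, 1, 1)

Row-insert the values π_1, π_2, … into P one at a time, bumping the leftmost entry strictly greater than the inserted value down to the next row. The recording tableau Q records, in position (i, j), the step at which that cell was added to P.
  Insert 9 (step 1): P = [9];  Q = [1]
  Insert 4 (step 2): P = [4] / [9];  Q = [1] / [2]
  Insert 1 (step 3): P = [1] / [4] / [9];  Q = [1] / [2] / [3]
  Insert 3 (step 4): P = [1, 3] / [4] / [9];  Q = [1, 4] / [2] / [3]
  Insert 8 (step 5): P = [1, 3, 8] / [4] / [9];  Q = [1, 4, 5] / [2] / [3]
  Insert 2 (step 6): P = [1, 2, 8] / [3] / [4] / [9];  Q = [1, 4, 5] / [2] / [3] / [6]
  Insert 7 (step 7): P = [1, 2, 7] / [3, 8] / [4] / [9];  Q = [1, 4, 5] / [2, 7] / [3] / [6]
  Insert 6 (step 8): P = [1, 2, 6] / [3, 7] / [4, 8] / [9];  Q = [1, 4, 5] / [2, 7] / [3, 8] / [6]
  Insert 5 (step 9): P = [1, 2, 5] / [3, 6] / [4, 7] / [8] / [9];  Q = [1, 4, 5] / [2, 7] / [3, 8] / [6] / [9]
Final shape: (3, 2, 2, 1, 1).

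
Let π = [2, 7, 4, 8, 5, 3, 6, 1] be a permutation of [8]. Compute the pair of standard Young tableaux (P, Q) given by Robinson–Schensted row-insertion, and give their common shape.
P = [1, 3, 5, 6] / [2, 8] / [4] / [7];  Q = [1, 2, 4, 7] / [3, 5] / [6] / [8];  common shape = (4, 2, 1, 1)

Row-insert the values π_1, π_2, … into P one at a time, bumping the leftmost entry strictly greater than the inserted value down to the next row. The recording tableau Q records, in position (i, j), the step at which that cell was added to P.
  Insert 2 (step 1): P = [2];  Q = [1]
  Insert 7 (step 2): P = [2, 7];  Q = [1, 2]
  Insert 4 (step 3): P = [2, 4] / [7];  Q = [1, 2] / [3]
  Insert 8 (step 4): P = [2, 4, 8] / [7];  Q = [1, 2, 4] / [3]
  Insert 5 (step 5): P = [2, 4, 5] / [7, 8];  Q = [1, 2, 4] / [3, 5]
  Insert 3 (step 6): P = [2, 3, 5] / [4, 8] / [7];  Q = [1, 2, 4] / [3, 5] / [6]
  Insert 6 (step 7): P = [2, 3, 5, 6] / [4, 8] / [7];  Q = [1, 2, 4, 7] / [3, 5] / [6]
  Insert 1 (step 8): P = [1, 3, 5, 6] / [2, 8] / [4] / [7];  Q = [1, 2, 4, 7] / [3, 5] / [6] / [8]
Final shape: (4, 2, 1, 1).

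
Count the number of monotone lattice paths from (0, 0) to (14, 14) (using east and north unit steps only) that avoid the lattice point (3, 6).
Number of paths = 33767712

Total paths from (0, 0) to (14, 14): C(28, 14) = 40116600. Paths through (3, 6): (paths (0, 0) → (3, 6)) × (paths (3, 6) → (14, 14)) = C(9, 3) · C(19, 11) = 84 · 75582 = 6348888. Avoidance count = 40116600 − 6348888 = 33767712.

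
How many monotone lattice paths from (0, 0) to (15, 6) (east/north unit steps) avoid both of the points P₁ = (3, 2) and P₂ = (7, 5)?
Number of paths = 32086

Inclusion–exclusion. Total paths: C(21, 15) = 54264. Through P₁: C(5, 3)·C(16, 12) = 18200. Through P₂: C(12, 7)·C(9, 8) = 7128. Since P₁ is strictly southwest of P₂, a monotone path through both must visit P₁ then P₂; paths through both = C(5, 3)·C(7, 4)·C(9, 8) = 3150. Avoid both = 54264 − 18200 − 7128 + 3150 = 32086.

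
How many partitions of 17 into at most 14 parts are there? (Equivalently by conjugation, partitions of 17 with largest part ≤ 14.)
p(17, parts ≤ 14) = 293

Use the recurrence p(n, m) = p(n, m−1) + p(n−m, m): either the largest part is < m (count p(n, m−1)) or the largest part is exactly m (remove one copy of m, count p(n−m, m)). With p(0, ·) = 1 this gives p(17, parts ≤ 14) = 293. (By conjugating Young diagrams, this also counts partitions of 17 into at most 14 parts.)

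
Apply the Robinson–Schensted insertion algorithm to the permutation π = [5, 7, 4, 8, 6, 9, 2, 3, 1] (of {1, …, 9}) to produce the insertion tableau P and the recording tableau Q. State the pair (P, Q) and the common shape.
P = [1, 3, 8, 9] / [2, 6] / [4, 7] / [5];  Q = [1, 2, 4, 6] / [3, 5] / [7, 8] / [9];  common shape = (4, 2, 2, 1)

Row-insert the values π_1, π_2, … into P one at a time, bumping the leftmost entry strictly greater than the inserted value down to the next row. The recording tableau Q records, in position (i, j), the step at which that cell was added to P.
  Insert 5 (step 1): P = [5];  Q = [1]
  Insert 7 (step 2): P = [5, 7];  Q = [1, 2]
  Insert 4 (step 3): P = [4, 7] / [5];  Q = [1, 2] / [3]
  Insert 8 (step 4): P = [4, 7, 8] / [5];  Q = [1, 2, 4] / [3]
  Insert 6 (step 5): P = [4, 6, 8] / [5, 7];  Q = [1, 2, 4] / [3, 5]
  Insert 9 (step 6): P = [4, 6, 8, 9] / [5, 7];  Q = [1, 2, 4, 6] / [3, 5]
  Insert 2 (step 7): P = [2, 6, 8, 9] / [4, 7] / [5];  Q = [1, 2, 4, 6] / [3, 5] / [7]
  Insert 3 (step 8): P = [2, 3, 8, 9] / [4, 6] / [5, 7];  Q = [1, 2, 4, 6] / [3, 5] / [7, 8]
  Insert 1 (step 9): P = [1, 3, 8, 9] / [2, 6] / [4, 7] / [5];  Q = [1, 2, 4, 6] / [3, 5] / [7, 8] / [9]
Final shape: (4, 2, 2, 1).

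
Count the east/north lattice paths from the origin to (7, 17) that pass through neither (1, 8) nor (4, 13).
Number of paths = 235399

Inclusion–exclusion. Total paths: C(24, 7) = 346104. Through P₁: C(9, 1)·C(15, 6) = 45045. Through P₂: C(17, 4)·C(7, 3) = 83300. Since P₁ is strictly southwest of P₂, a monotone path through both must visit P₁ then P₂; paths through both = C(9, 1)·C(8, 3)·C(7, 3) = 17640. Avoid both = 346104 − 45045 − 83300 + 17640 = 235399.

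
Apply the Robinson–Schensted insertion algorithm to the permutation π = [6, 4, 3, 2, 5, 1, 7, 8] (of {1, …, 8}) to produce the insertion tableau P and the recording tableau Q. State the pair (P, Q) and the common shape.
P = [1, 5, 7, 8] / [2] / [3] / [4] / [6];  Q = [1, 5, 7, 8] / [2] / [3] / [4] / [6];  common shape = (4, 1, 1, 1, 1)

Row-insert the values π_1, π_2, … into P one at a time, bumping the leftmost entry strictly greater than the inserted value down to the next row. The recording tableau Q records, in position (i, j), the step at which that cell was added to P.
  Insert 6 (step 1): P = [6];  Q = [1]
  Insert 4 (step 2): P = [4] / [6];  Q = [1] / [2]
  Insert 3 (step 3): P = [3] / [4] / [6];  Q = [1] / [2] / [3]
  Insert 2 (step 4): P = [2] / [3] / [4] / [6];  Q = [1] / [2] / [3] / [4]
  Insert 5 (step 5): P = [2, 5] / [3] / [4] / [6];  Q = [1, 5] / [2] / [3] / [4]
  Insert 1 (step 6): P = [1, 5] / [2] / [3] / [4] / [6];  Q = [1, 5] / [2] / [3] / [4] / [6]
  Insert 7 (step 7): P = [1, 5, 7] / [2] / [3] / [4] / [6];  Q = [1, 5, 7] / [2] / [3] / [4] / [6]
  Insert 8 (step 8): P = [1, 5, 7, 8] / [2] / [3] / [4] / [6];  Q = [1, 5, 7, 8] / [2] / [3] / [4] / [6]
Final shape: (4, 1, 1, 1, 1).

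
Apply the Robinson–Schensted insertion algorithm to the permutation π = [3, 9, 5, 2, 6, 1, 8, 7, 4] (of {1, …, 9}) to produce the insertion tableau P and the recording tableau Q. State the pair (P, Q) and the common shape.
P = [1, 4, 6, 7] / [2, 5] / [3, 8] / [9];  Q = [1, 2, 5, 7] / [3, 8] / [4, 9] / [6];  common shape = (4, 2, 2, 1)

Row-insert the values π_1, π_2, … into P one at a time, bumping the leftmost entry strictly greater than the inserted value down to the next row. The recording tableau Q records, in position (i, j), the step at which that cell was added to P.
  Insert 3 (step 1): P = [3];  Q = [1]
  Insert 9 (step 2): P = [3, 9];  Q = [1, 2]
  Insert 5 (step 3): P = [3, 5] / [9];  Q = [1, 2] / [3]
  Insert 2 (step 4): P = [2, 5] / [3] / [9];  Q = [1, 2] / [3] / [4]
  Insert 6 (step 5): P = [2, 5, 6] / [3] / [9];  Q = [1, 2, 5] / [3] / [4]
  Insert 1 (step 6): P = [1, 5, 6] / [2] / [3] / [9];  Q = [1, 2, 5] / [3] / [4] / [6]
  Insert 8 (step 7): P = [1, 5, 6, 8] / [2] / [3] / [9];  Q = [1, 2, 5, 7] / [3] / [4] / [6]
  Insert 7 (step 8): P = [1, 5, 6, 7] / [2, 8] / [3] / [9];  Q = [1, 2, 5, 7] / [3, 8] / [4] / [6]
  Insert 4 (step 9): P = [1, 4, 6, 7] / [2, 5] / [3, 8] / [9];  Q = [1, 2, 5, 7] / [3, 8] / [4, 9] / [6]
Final shape: (4, 2, 2, 1).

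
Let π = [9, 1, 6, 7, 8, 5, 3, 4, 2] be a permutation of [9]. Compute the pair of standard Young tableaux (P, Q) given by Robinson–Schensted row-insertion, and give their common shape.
P = [1, 2, 4, 8] / [3, 7] / [5] / [6] / [9];  Q = [1, 3, 4, 5] / [2, 8] / [6] / [7] / [9];  common shape = (4, 2, 1, 1, 1)

Row-insert the values π_1, π_2, … into P one at a time, bumping the leftmost entry strictly greater than the inserted value down to the next row. The recording tableau Q records, in position (i, j), the step at which that cell was added to P.
  Insert 9 (step 1): P = [9];  Q = [1]
  Insert 1 (step 2): P = [1] / [9];  Q = [1] / [2]
  Insert 6 (step 3): P = [1, 6] / [9];  Q = [1, 3] / [2]
  Insert 7 (step 4): P = [1, 6, 7] / [9];  Q = [1, 3, 4] / [2]
  Insert 8 (step 5): P = [1, 6, 7, 8] / [9];  Q = [1, 3, 4, 5] / [2]
  Insert 5 (step 6): P = [1, 5, 7, 8] / [6] / [9];  Q = [1, 3, 4, 5] / [2] / [6]
  Insert 3 (step 7): P = [1, 3, 7, 8] / [5] / [6] / [9];  Q = [1, 3, 4, 5] / [2] / [6] / [7]
  Insert 4 (step 8): P = [1, 3, 4, 8] / [5, 7] / [6] / [9];  Q = [1, 3, 4, 5] / [2, 8] / [6] / [7]
  Insert 2 (step 9): P = [1, 2, 4, 8] / [3, 7] / [5] / [6] / [9];  Q = [1, 3, 4, 5] / [2, 8] / [6] / [7] / [9]
Final shape: (4, 2, 1, 1, 1).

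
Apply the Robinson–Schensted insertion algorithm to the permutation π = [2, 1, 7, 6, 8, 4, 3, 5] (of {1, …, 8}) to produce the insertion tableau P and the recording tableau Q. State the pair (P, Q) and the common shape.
P = [1, 3, 5] / [2, 4, 8] / [6] / [7];  Q = [1, 3, 5] / [2, 4, 8] / [6] / [7];  common shape = (3, 3, 1, 1)

Row-insert the values π_1, π_2, … into P one at a time, bumping the leftmost entry strictly greater than the inserted value down to the next row. The recording tableau Q records, in position (i, j), the step at which that cell was added to P.
  Insert 2 (step 1): P = [2];  Q = [1]
  Insert 1 (step 2): P = [1] / [2];  Q = [1] / [2]
  Insert 7 (step 3): P = [1, 7] / [2];  Q = [1, 3] / [2]
  Insert 6 (step 4): P = [1, 6] / [2, 7];  Q = [1, 3] / [2, 4]
  Insert 8 (step 5): P = [1, 6, 8] / [2, 7];  Q = [1, 3, 5] / [2, 4]
  Insert 4 (step 6): P = [1, 4, 8] / [2, 6] / [7];  Q = [1, 3, 5] / [2, 4] / [6]
  Insert 3 (step 7): P = [1, 3, 8] / [2, 4] / [6] / [7];  Q = [1, 3, 5] / [2, 4] / [6] / [7]
  Insert 5 (step 8): P = [1, 3, 5] / [2, 4, 8] / [6] / [7];  Q = [1, 3, 5] / [2, 4, 8] / [6] / [7]
Final shape: (3, 3, 1, 1).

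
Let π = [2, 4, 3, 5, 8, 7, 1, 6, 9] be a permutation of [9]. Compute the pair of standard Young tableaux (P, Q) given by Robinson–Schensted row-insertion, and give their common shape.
P = [1, 3, 5, 6, 9] / [2, 7] / [4, 8];  Q = [1, 2, 4, 5, 9] / [3, 6] / [7, 8];  common shape = (5, 2, 2)

Row-insert the values π_1, π_2, … into P one at a time, bumping the leftmost entry strictly greater than the inserted value down to the next row. The recording tableau Q records, in position (i, j), the step at which that cell was added to P.
  Insert 2 (step 1): P = [2];  Q = [1]
  Insert 4 (step 2): P = [2, 4];  Q = [1, 2]
  Insert 3 (step 3): P = [2, 3] / [4];  Q = [1, 2] / [3]
  Insert 5 (step 4): P = [2, 3, 5] / [4];  Q = [1, 2, 4] / [3]
  Insert 8 (step 5): P = [2, 3, 5, 8] / [4];  Q = [1, 2, 4, 5] / [3]
  Insert 7 (step 6): P = [2, 3, 5, 7] / [4, 8];  Q = [1, 2, 4, 5] / [3, 6]
  Insert 1 (step 7): P = [1, 3, 5, 7] / [2, 8] / [4];  Q = [1, 2, 4, 5] / [3, 6] / [7]
  Insert 6 (step 8): P = [1, 3, 5, 6] / [2, 7] / [4, 8];  Q = [1, 2, 4, 5] / [3, 6] / [7, 8]
  Insert 9 (step 9): P = [1, 3, 5, 6, 9] / [2, 7] / [4, 8];  Q = [1, 2, 4, 5, 9] / [3, 6] / [7, 8]
Final shape: (5, 2, 2).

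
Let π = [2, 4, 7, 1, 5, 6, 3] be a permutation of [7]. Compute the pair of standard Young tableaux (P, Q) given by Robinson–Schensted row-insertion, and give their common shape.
P = [1, 3, 5, 6] / [2, 4] / [7];  Q = [1, 2, 3, 6] / [4, 5] / [7];  common shape = (4, 2, 1)

Row-insert the values π_1, π_2, … into P one at a time, bumping the leftmost entry strictly greater than the inserted value down to the next row. The recording tableau Q records, in position (i, j), the step at which that cell was added to P.
  Insert 2 (step 1): P = [2];  Q = [1]
  Insert 4 (step 2): P = [2, 4];  Q = [1, 2]
  Insert 7 (step 3): P = [2, 4, 7];  Q = [1, 2, 3]
  Insert 1 (step 4): P = [1, 4, 7] / [2];  Q = [1, 2, 3] / [4]
  Insert 5 (step 5): P = [1, 4, 5] / [2, 7];  Q = [1, 2, 3] / [4, 5]
  Insert 6 (step 6): P = [1, 4, 5, 6] / [2, 7];  Q = [1, 2, 3, 6] / [4, 5]
  Insert 3 (step 7): P = [1, 3, 5, 6] / [2, 4] / [7];  Q = [1, 2, 3, 6] / [4, 5] / [7]
Final shape: (4, 2, 1).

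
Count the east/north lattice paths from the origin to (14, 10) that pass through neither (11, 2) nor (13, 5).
Number of paths = 1901658

Inclusion–exclusion. Total paths: C(24, 14) = 1961256. Through P₁: C(13, 11)·C(11, 3) = 12870. Through P₂: C(18, 13)·C(6, 1) = 51408. Since P₁ is strictly southwest of P₂, a monotone path through both must visit P₁ then P₂; paths through both = C(13, 11)·C(5, 2)·C(6, 1) = 4680. Avoid both = 1961256 − 12870 − 51408 + 4680 = 1901658.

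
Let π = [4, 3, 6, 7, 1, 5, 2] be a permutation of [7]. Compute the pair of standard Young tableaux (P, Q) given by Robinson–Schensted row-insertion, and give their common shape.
P = [1, 2, 7] / [3, 5] / [4, 6];  Q = [1, 3, 4] / [2, 6] / [5, 7];  common shape = (3, 2, 2)

Row-insert the values π_1, π_2, … into P one at a time, bumping the leftmost entry strictly greater than the inserted value down to the next row. The recording tableau Q records, in position (i, j), the step at which that cell was added to P.
  Insert 4 (step 1): P = [4];  Q = [1]
  Insert 3 (step 2): P = [3] / [4];  Q = [1] / [2]
  Insert 6 (step 3): P = [3, 6] / [4];  Q = [1, 3] / [2]
  Insert 7 (step 4): P = [3, 6, 7] / [4];  Q = [1, 3, 4] / [2]
  Insert 1 (step 5): P = [1, 6, 7] / [3] / [4];  Q = [1, 3, 4] / [2] / [5]
  Insert 5 (step 6): P = [1, 5, 7] / [3, 6] / [4];  Q = [1, 3, 4] / [2, 6] / [5]
  Insert 2 (step 7): P = [1, 2, 7] / [3, 5] / [4, 6];  Q = [1, 3, 4] / [2, 6] / [5, 7]
Final shape: (3, 2, 2).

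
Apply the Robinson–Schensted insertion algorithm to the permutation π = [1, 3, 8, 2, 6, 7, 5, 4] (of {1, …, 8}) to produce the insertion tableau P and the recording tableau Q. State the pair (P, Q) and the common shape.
P = [1, 2, 4, 7] / [3, 5] / [6] / [8];  Q = [1, 2, 3, 6] / [4, 5] / [7] / [8];  common shape = (4, 2, 1, 1)

Row-insert the values π_1, π_2, … into P one at a time, bumping the leftmost entry strictly greater than the inserted value down to the next row. The recording tableau Q records, in position (i, j), the step at which that cell was added to P.
  Insert 1 (step 1): P = [1];  Q = [1]
  Insert 3 (step 2): P = [1, 3];  Q = [1, 2]
  Insert 8 (step 3): P = [1, 3, 8];  Q = [1, 2, 3]
  Insert 2 (step 4): P = [1, 2, 8] / [3];  Q = [1, 2, 3] / [4]
  Insert 6 (step 5): P = [1, 2, 6] / [3, 8];  Q = [1, 2, 3] / [4, 5]
  Insert 7 (step 6): P = [1, 2, 6, 7] / [3, 8];  Q = [1, 2, 3, 6] / [4, 5]
  Insert 5 (step 7): P = [1, 2, 5, 7] / [3, 6] / [8];  Q = [1, 2, 3, 6] / [4, 5] / [7]
  Insert 4 (step 8): P = [1, 2, 4, 7] / [3, 5] / [6] / [8];  Q = [1, 2, 3, 6] / [4, 5] / [7] / [8]
Final shape: (4, 2, 1, 1).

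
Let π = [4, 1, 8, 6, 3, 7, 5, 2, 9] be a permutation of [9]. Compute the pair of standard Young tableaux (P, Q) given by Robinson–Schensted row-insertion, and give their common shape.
P = [1, 2, 5, 9] / [3, 6, 7] / [4] / [8];  Q = [1, 3, 6, 9] / [2, 4, 7] / [5] / [8];  common shape = (4, 3, 1, 1)

Row-insert the values π_1, π_2, … into P one at a time, bumping the leftmost entry strictly greater than the inserted value down to the next row. The recording tableau Q records, in position (i, j), the step at which that cell was added to P.
  Insert 4 (step 1): P = [4];  Q = [1]
  Insert 1 (step 2): P = [1] / [4];  Q = [1] / [2]
  Insert 8 (step 3): P = [1, 8] / [4];  Q = [1, 3] / [2]
  Insert 6 (step 4): P = [1, 6] / [4, 8];  Q = [1, 3] / [2, 4]
  Insert 3 (step 5): P = [1, 3] / [4, 6] / [8];  Q = [1, 3] / [2, 4] / [5]
  Insert 7 (step 6): P = [1, 3, 7] / [4, 6] / [8];  Q = [1, 3, 6] / [2, 4] / [5]
  Insert 5 (step 7): P = [1, 3, 5] / [4, 6, 7] / [8];  Q = [1, 3, 6] / [2, 4, 7] / [5]
  Insert 2 (step 8): P = [1, 2, 5] / [3, 6, 7] / [4] / [8];  Q = [1, 3, 6] / [2, 4, 7] / [5] / [8]
  Insert 9 (step 9): P = [1, 2, 5, 9] / [3, 6, 7] / [4] / [8];  Q = [1, 3, 6, 9] / [2, 4, 7] / [5] / [8]
Final shape: (4, 3, 1, 1).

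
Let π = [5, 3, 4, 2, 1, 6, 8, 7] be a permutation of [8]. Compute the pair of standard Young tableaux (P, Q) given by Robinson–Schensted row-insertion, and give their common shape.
P = [1, 4, 6, 7] / [2, 8] / [3] / [5];  Q = [1, 3, 6, 7] / [2, 8] / [4] / [5];  common shape = (4, 2, 1, 1)

Row-insert the values π_1, π_2, … into P one at a time, bumping the leftmost entry strictly greater than the inserted value down to the next row. The recording tableau Q records, in position (i, j), the step at which that cell was added to P.
  Insert 5 (step 1): P = [5];  Q = [1]
  Insert 3 (step 2): P = [3] / [5];  Q = [1] / [2]
  Insert 4 (step 3): P = [3, 4] / [5];  Q = [1, 3] / [2]
  Insert 2 (step 4): P = [2, 4] / [3] / [5];  Q = [1, 3] / [2] / [4]
  Insert 1 (step 5): P = [1, 4] / [2] / [3] / [5];  Q = [1, 3] / [2] / [4] / [5]
  Insert 6 (step 6): P = [1, 4, 6] / [2] / [3] / [5];  Q = [1, 3, 6] / [2] / [4] / [5]
  Insert 8 (step 7): P = [1, 4, 6, 8] / [2] / [3] / [5];  Q = [1, 3, 6, 7] / [2] / [4] / [5]
  Insert 7 (step 8): P = [1, 4, 6, 7] / [2, 8] / [3] / [5];  Q = [1, 3, 6, 7] / [2, 8] / [4] / [5]
Final shape: (4, 2, 1, 1).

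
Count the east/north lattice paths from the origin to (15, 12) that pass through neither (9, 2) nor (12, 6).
Number of paths = 15545744

Inclusion–exclusion. Total paths: C(27, 15) = 17383860. Through P₁: C(11, 9)·C(16, 6) = 440440. Through P₂: C(18, 12)·C(9, 3) = 1559376. Since P₁ is strictly southwest of P₂, a monotone path through both must visit P₁ then P₂; paths through both = C(11, 9)·C(7, 3)·C(9, 3) = 161700. Avoid both = 17383860 − 440440 − 1559376 + 161700 = 15545744.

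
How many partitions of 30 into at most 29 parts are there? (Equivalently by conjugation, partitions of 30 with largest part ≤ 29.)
p(30, parts ≤ 29) = 5603

Use the recurrence p(n, m) = p(n, m−1) + p(n−m, m): either the largest part is < m (count p(n, m−1)) or the largest part is exactly m (remove one copy of m, count p(n−m, m)). With p(0, ·) = 1 this gives p(30, parts ≤ 29) = 5603. (By conjugating Young diagrams, this also counts partitions of 30 into at most 29 parts.)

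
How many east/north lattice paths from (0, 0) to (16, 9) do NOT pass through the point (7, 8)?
Number of paths = 1978625

Total paths from (0, 0) to (16, 9): C(25, 16) = 2042975. Paths through (7, 8): (paths (0, 0) → (7, 8)) × (paths (7, 8) → (16, 9)) = C(15, 7) · C(10, 9) = 6435 · 10 = 64350. Avoidance count = 2042975 − 64350 = 1978625.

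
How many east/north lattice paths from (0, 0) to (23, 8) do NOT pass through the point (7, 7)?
Number of paths = 7830381

Total paths from (0, 0) to (23, 8): C(31, 23) = 7888725. Paths through (7, 7): (paths (0, 0) → (7, 7)) × (paths (7, 7) → (23, 8)) = C(14, 7) · C(17, 16) = 3432 · 17 = 58344. Avoidance count = 7888725 − 58344 = 7830381.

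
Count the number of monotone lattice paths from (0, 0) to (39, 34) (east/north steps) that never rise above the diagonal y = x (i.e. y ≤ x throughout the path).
Number of paths = 111342333555814221882

By the reflection principle (André's argument), the number of monotone paths to (39, 34) with n ≤ m that never go above y = x is C(73, 39) − C(73, 40) = 742282223705428145880 − 630939890149613923998 = 111342333555814221882.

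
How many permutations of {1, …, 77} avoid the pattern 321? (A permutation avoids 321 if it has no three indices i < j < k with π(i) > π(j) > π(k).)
C_77 = 18793142726809884575211361279087545193250040

These 321-avoiding permutations are counted by the Catalan number C_n = (1/(n + 1)) · C(2n, n). For n = 77: C_77 = (1/78) · C(154, 77) = 1465865132691170996866486179768828525073503120/78 = 18793142726809884575211361279087545193250040.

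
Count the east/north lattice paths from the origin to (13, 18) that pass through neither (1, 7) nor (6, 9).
Number of paths = 140101171

Inclusion–exclusion. Total paths: C(31, 13) = 206253075. Through P₁: C(8, 1)·C(23, 12) = 10816624. Through P₂: C(15, 6)·C(16, 7) = 57257200. Since P₁ is strictly southwest of P₂, a monotone path through both must visit P₁ then P₂; paths through both = C(8, 1)·C(7, 5)·C(16, 7) = 1921920. Avoid both = 206253075 − 10816624 − 57257200 + 1921920 = 140101171.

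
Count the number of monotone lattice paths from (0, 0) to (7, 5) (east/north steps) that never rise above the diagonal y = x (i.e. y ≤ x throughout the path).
Number of paths = 297

By the reflection principle (André's argument), the number of monotone paths to (7, 5) with n ≤ m that never go above y = x is C(12, 7) − C(12, 8) = 792 − 495 = 297.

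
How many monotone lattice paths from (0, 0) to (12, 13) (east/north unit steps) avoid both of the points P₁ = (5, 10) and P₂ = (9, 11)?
Number of paths = 3310490

Inclusion–exclusion. Total paths: C(25, 12) = 5200300. Through P₁: C(15, 5)·C(10, 7) = 360360. Through P₂: C(20, 9)·C(5, 3) = 1679600. Since P₁ is strictly southwest of P₂, a monotone path through both must visit P₁ then P₂; paths through both = C(15, 5)·C(5, 4)·C(5, 3) = 150150. Avoid both = 5200300 − 360360 − 1679600 + 150150 = 3310490.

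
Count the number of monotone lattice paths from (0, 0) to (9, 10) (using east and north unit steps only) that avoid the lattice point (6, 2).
Number of paths = 87758

Total paths from (0, 0) to (9, 10): C(19, 9) = 92378. Paths through (6, 2): (paths (0, 0) → (6, 2)) × (paths (6, 2) → (9, 10)) = C(8, 6) · C(11, 3) = 28 · 165 = 4620. Avoidance count = 92378 − 4620 = 87758.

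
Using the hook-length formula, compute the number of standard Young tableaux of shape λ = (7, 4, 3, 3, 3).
# SYT of shape (7, 4, 3, 3, 3) = 45147648

Hook-length formula: f^λ = n! / Π hook(c), product over all cells c of the Young diagram. For λ = (7, 4, 3, 3, 3), n = 20 boxes. Hook lengths by row (left-to-right, top-to-bottom): [11, 10, 9, 5, 3, 2, 1]; [7, 6, 5, 1]; [5, 4, 3]; [4, 3, 2]; [3, 2, 1]. Product of hooks = 53887680000. So f^λ = 20! / 53887680000 = 2432902008176640000 / 53887680000 = 45147648.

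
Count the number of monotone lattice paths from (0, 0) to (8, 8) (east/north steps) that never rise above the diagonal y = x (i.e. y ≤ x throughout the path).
Number of paths = 1430

By the reflection principle (André's argument), the number of monotone paths to (8, 8) with n ≤ m that never go above y = x is C(16, 8) − C(16, 9) = 12870 − 11440 = 1430.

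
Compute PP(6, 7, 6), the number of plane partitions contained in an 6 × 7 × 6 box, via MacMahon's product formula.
PP(6, 7, 6) = 29706808370096

Evaluate the triple product over i = 1..6, j = 1..7, k = 1..6. The factors are (2/1) · (3/2) · (4/3) · (5/4) · (6/5) · (7/6) · (3/2) · (4/3) · … (252 factors total). The numerators and denominators telescope so the product is an integer; carrying out the multiplication exactly gives PP(6, 7, 6) = 29706808370096.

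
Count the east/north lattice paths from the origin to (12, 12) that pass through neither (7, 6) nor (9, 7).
Number of paths = 1559012

Inclusion–exclusion. Total paths: C(24, 12) = 2704156. Through P₁: C(13, 7)·C(11, 5) = 792792. Through P₂: C(16, 9)·C(8, 3) = 640640. Since P₁ is strictly southwest of P₂, a monotone path through both must visit P₁ then P₂; paths through both = C(13, 7)·C(3, 2)·C(8, 3) = 288288. Avoid both = 2704156 − 792792 − 640640 + 288288 = 1559012.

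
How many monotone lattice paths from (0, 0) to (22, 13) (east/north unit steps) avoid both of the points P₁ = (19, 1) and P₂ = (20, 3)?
Number of paths = 1476215774

Inclusion–exclusion. Total paths: C(35, 22) = 1476337800. Through P₁: C(20, 19)·C(15, 3) = 9100. Through P₂: C(23, 20)·C(12, 2) = 116886. Since P₁ is strictly southwest of P₂, a monotone path through both must visit P₁ then P₂; paths through both = C(20, 19)·C(3, 1)·C(12, 2) = 3960. Avoid both = 1476337800 − 9100 − 116886 + 3960 = 1476215774.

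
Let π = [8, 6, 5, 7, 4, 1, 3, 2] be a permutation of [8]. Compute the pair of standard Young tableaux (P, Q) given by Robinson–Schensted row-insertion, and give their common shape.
P = [1, 2] / [3, 7] / [4] / [5] / [6] / [8];  Q = [1, 4] / [2, 7] / [3] / [5] / [6] / [8];  common shape = (2, 2, 1, 1, 1, 1)

Row-insert the values π_1, π_2, … into P one at a time, bumping the leftmost entry strictly greater than the inserted value down to the next row. The recording tableau Q records, in position (i, j), the step at which that cell was added to P.
  Insert 8 (step 1): P = [8];  Q = [1]
  Insert 6 (step 2): P = [6] / [8];  Q = [1] / [2]
  Insert 5 (step 3): P = [5] / [6] / [8];  Q = [1] / [2] / [3]
  Insert 7 (step 4): P = [5, 7] / [6] / [8];  Q = [1, 4] / [2] / [3]
  Insert 4 (step 5): P = [4, 7] / [5] / [6] / [8];  Q = [1, 4] / [2] / [3] / [5]
  Insert 1 (step 6): P = [1, 7] / [4] / [5] / [6] / [8];  Q = [1, 4] / [2] / [3] / [5] / [6]
  Insert 3 (step 7): P = [1, 3] / [4, 7] / [5] / [6] / [8];  Q = [1, 4] / [2, 7] / [3] / [5] / [6]
  Insert 2 (step 8): P = [1, 2] / [3, 7] / [4] / [5] / [6] / [8];  Q = [1, 4] / [2, 7] / [3] / [5] / [6] / [8]
Final shape: (2, 2, 1, 1, 1, 1).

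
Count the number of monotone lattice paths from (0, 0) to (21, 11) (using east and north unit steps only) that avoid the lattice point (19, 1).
Number of paths = 129023160

Total paths from (0, 0) to (21, 11): C(32, 21) = 129024480. Paths through (19, 1): (paths (0, 0) → (19, 1)) × (paths (19, 1) → (21, 11)) = C(20, 19) · C(12, 2) = 20 · 66 = 1320. Avoidance count = 129024480 − 1320 = 129023160.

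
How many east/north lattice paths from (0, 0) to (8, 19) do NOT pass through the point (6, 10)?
Number of paths = 1779635

Total paths from (0, 0) to (8, 19): C(27, 8) = 2220075. Paths through (6, 10): (paths (0, 0) → (6, 10)) × (paths (6, 10) → (8, 19)) = C(16, 6) · C(11, 2) = 8008 · 55 = 440440. Avoidance count = 2220075 − 440440 = 1779635.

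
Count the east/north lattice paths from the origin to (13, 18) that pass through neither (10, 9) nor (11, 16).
Number of paths = 112136689

Inclusion–exclusion. Total paths: C(31, 13) = 206253075. Through P₁: C(19, 10)·C(12, 3) = 20323160. Through P₂: C(27, 11)·C(4, 2) = 78227370. Since P₁ is strictly southwest of P₂, a monotone path through both must visit P₁ then P₂; paths through both = C(19, 10)·C(8, 1)·C(4, 2) = 4434144. Avoid both = 206253075 − 20323160 − 78227370 + 4434144 = 112136689.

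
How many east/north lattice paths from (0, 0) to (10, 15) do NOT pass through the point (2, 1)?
Number of paths = 2309450

Total paths from (0, 0) to (10, 15): C(25, 10) = 3268760. Paths through (2, 1): (paths (0, 0) → (2, 1)) × (paths (2, 1) → (10, 15)) = C(3, 2) · C(22, 8) = 3 · 319770 = 959310. Avoidance count = 3268760 − 959310 = 2309450.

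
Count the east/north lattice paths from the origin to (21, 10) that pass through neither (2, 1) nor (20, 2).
Number of paths = 23629899

Inclusion–exclusion. Total paths: C(31, 21) = 44352165. Through P₁: C(3, 2)·C(28, 19) = 20720700. Through P₂: C(22, 20)·C(9, 1) = 2079. Since P₁ is strictly southwest of P₂, a monotone path through both must visit P₁ then P₂; paths through both = C(3, 2)·C(19, 18)·C(9, 1) = 513. Avoid both = 44352165 − 20720700 − 2079 + 513 = 23629899.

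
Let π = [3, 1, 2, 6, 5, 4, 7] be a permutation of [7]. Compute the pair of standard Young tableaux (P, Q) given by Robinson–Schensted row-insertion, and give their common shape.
P = [1, 2, 4, 7] / [3, 5] / [6];  Q = [1, 3, 4, 7] / [2, 5] / [6];  common shape = (4, 2, 1)

Row-insert the values π_1, π_2, … into P one at a time, bumping the leftmost entry strictly greater than the inserted value down to the next row. The recording tableau Q records, in position (i, j), the step at which that cell was added to P.
  Insert 3 (step 1): P = [3];  Q = [1]
  Insert 1 (step 2): P = [1] / [3];  Q = [1] / [2]
  Insert 2 (step 3): P = [1, 2] / [3];  Q = [1, 3] / [2]
  Insert 6 (step 4): P = [1, 2, 6] / [3];  Q = [1, 3, 4] / [2]
  Insert 5 (step 5): P = [1, 2, 5] / [3, 6];  Q = [1, 3, 4] / [2, 5]
  Insert 4 (step 6): P = [1, 2, 4] / [3, 5] / [6];  Q = [1, 3, 4] / [2, 5] / [6]
  Insert 7 (step 7): P = [1, 2, 4, 7] / [3, 5] / [6];  Q = [1, 3, 4, 7] / [2, 5] / [6]
Final shape: (4, 2, 1).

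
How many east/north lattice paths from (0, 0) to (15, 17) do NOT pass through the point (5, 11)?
Number of paths = 530743776

Total paths from (0, 0) to (15, 17): C(32, 15) = 565722720. Paths through (5, 11): (paths (0, 0) → (5, 11)) × (paths (5, 11) → (15, 17)) = C(16, 5) · C(16, 10) = 4368 · 8008 = 34978944. Avoidance count = 565722720 − 34978944 = 530743776.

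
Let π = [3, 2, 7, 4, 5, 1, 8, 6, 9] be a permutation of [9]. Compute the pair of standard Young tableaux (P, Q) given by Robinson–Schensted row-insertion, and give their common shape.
P = [1, 4, 5, 6, 9] / [2, 7, 8] / [3];  Q = [1, 3, 5, 7, 9] / [2, 4, 8] / [6];  common shape = (5, 3, 1)

Row-insert the values π_1, π_2, … into P one at a time, bumping the leftmost entry strictly greater than the inserted value down to the next row. The recording tableau Q records, in position (i, j), the step at which that cell was added to P.
  Insert 3 (step 1): P = [3];  Q = [1]
  Insert 2 (step 2): P = [2] / [3];  Q = [1] / [2]
  Insert 7 (step 3): P = [2, 7] / [3];  Q = [1, 3] / [2]
  Insert 4 (step 4): P = [2, 4] / [3, 7];  Q = [1, 3] / [2, 4]
  Insert 5 (step 5): P = [2, 4, 5] / [3, 7];  Q = [1, 3, 5] / [2, 4]
  Insert 1 (step 6): P = [1, 4, 5] / [2, 7] / [3];  Q = [1, 3, 5] / [2, 4] / [6]
  Insert 8 (step 7): P = [1, 4, 5, 8] / [2, 7] / [3];  Q = [1, 3, 5, 7] / [2, 4] / [6]
  Insert 6 (step 8): P = [1, 4, 5, 6] / [2, 7, 8] / [3];  Q = [1, 3, 5, 7] / [2, 4, 8] / [6]
  Insert 9 (step 9): P = [1, 4, 5, 6, 9] / [2, 7, 8] / [3];  Q = [1, 3, 5, 7, 9] / [2, 4, 8] / [6]
Final shape: (5, 3, 1).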